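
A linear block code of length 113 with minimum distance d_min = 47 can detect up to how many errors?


Detection capability = d_min - 1 = 47 - 1 = 46

46 errors


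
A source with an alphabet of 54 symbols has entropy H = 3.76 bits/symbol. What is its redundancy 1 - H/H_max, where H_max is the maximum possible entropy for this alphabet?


H_max = log2(K) = log2(54) = 5.7549 bits/symbol. Redundancy = 1 - H/H_max = 1 - 3.76/5.7549 = 1 - 0.6534 = 0.3466

0.3466


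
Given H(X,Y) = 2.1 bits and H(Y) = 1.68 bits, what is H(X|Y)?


H(X|Y) = H(X,Y) - H(Y) = 2.1 - 1.68 = 0.42

0.42 bits


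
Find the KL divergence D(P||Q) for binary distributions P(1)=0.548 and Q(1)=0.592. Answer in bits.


KL = p*log2(p/q) + (1-p)*log2((1-p)/(1-q)) = 0.548*log2(0.548/0.592) + 0.452*log2(0.452/0.408) = 0.0057

0.0057 bits


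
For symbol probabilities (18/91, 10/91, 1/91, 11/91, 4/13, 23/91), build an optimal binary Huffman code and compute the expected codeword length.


Huffman construction (repeatedly merge the two least-probable nodes; each merge adds 1 bit to every symbol beneath it): 1/91 + 10/91 = 11/91; 11/91 + 11/91 = 22/91; 18/91 + 22/91 = 40/91; 23/91 + 4/13 = 51/91; 40/91 + 51/91 = 1. Resulting codeword lengths (in the order the probabilities were given): (2, 4, 4, 3, 2, 2). L_avg = sum(p_i * l_i) = 18/91*2 + 10/91*4 + 1/91*4 + 11/91*3 + 4/13*2 + 23/91*2 = 215/91 = 2.3626

2.3626 bits


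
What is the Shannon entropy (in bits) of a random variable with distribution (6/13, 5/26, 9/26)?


H = -sum(p_i * log2(p_i)). Terms: -(6/13)*log2(6/13) = 0.514836; -(5/26)*log2(5/26) = 0.457406; -(9/26)*log2(9/26) = 0.529794. H = 0.514836 + 0.457406 + 0.529794 = 1.502

1.502 bits


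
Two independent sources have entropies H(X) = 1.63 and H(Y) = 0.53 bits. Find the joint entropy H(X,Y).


For independent variables, H(X,Y) = H(X) + H(Y) = 1.63 + 0.53 = 2.16

2.16 bits


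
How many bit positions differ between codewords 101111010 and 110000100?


Count differing positions: . ^ ^ ^ ^ ^ ^ ^ . = 7 differences

7


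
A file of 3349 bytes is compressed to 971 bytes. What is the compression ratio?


Ratio = original / compressed = 3349 / 971 = 3.449

3.449


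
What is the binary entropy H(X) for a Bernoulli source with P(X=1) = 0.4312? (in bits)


H = -p*log2(p) - (1-p)*log2(1-p). -0.4312*log2(0.4312) = 0.523292; -0.5688*log2(0.5688) = 0.463007. H = 0.523292 + 0.463007 = 0.9863

0.9863 bits


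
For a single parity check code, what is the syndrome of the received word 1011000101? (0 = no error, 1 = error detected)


Syndrome = XOR of all bits = 1 XOR 0 XOR 1 XOR 1 XOR 0 XOR 0 XOR 0 XOR 1 XOR 0 XOR 1 = 1

1


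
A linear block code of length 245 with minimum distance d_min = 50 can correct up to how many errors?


Correction capability = floor((d-1)/2) = floor((50-1)/2) = 24

24 errors


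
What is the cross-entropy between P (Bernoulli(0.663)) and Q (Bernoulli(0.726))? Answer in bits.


H(P,Q) = -p*log2(q) - (1-p)*log2(1-q). -0.663*log2(0.726) = 0.306279; -0.337*log2(0.274) = 0.629432. H(P,Q) = 0.306279 + 0.629432 = 0.9357

0.9357 bits


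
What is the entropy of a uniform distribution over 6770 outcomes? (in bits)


H = log2(n) = log2(6770) = 12.7249

12.7249 bits


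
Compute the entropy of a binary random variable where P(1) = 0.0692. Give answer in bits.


H = -p*log2(p) - (1-p)*log2(1-p). -0.0692*log2(0.0692) = 0.266633; -0.9308*log2(0.9308) = 0.096298. H = 0.266633 + 0.096298 = 0.3629

0.3629 bits


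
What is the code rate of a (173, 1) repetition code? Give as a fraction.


Rate = k/n = 1/173

1/173


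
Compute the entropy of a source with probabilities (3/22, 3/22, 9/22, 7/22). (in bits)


H = -sum(p_i * log2(p_i)). Terms: -(3/22)*log2(3/22) = 0.391973; -(3/22)*log2(3/22) = 0.391973; -(9/22)*log2(9/22) = 0.527525; -(7/22)*log2(7/22) = 0.525661. H = 0.391973 + 0.391973 + 0.527525 + 0.525661 = 1.8371

1.8371 bits


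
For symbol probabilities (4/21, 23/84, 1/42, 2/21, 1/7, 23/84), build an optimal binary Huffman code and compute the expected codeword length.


Huffman construction (repeatedly merge the two least-probable nodes; each merge adds 1 bit to every symbol beneath it): 1/42 + 2/21 = 5/42; 5/42 + 1/7 = 11/42; 4/21 + 11/42 = 19/42; 23/84 + 23/84 = 23/42; 19/42 + 23/42 = 1. Resulting codeword lengths (in the order the probabilities were given): (2, 2, 4, 4, 3, 2). L_avg = sum(p_i * l_i) = 4/21*2 + 23/84*2 + 1/42*4 + 2/21*4 + 1/7*3 + 23/84*2 = 50/21 = 2.381

2.381 bits


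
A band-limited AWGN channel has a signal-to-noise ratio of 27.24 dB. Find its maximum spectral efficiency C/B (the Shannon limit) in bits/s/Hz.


SNR_linear = 10^(27.24/10) = 529.6634; C/B = log2(1 + SNR_linear) = log2(1 + 529.6634) = 9.0517

9.0517 bits/s/Hz


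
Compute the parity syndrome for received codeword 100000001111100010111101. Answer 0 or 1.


Syndrome = XOR of all bits = 1 XOR 0 XOR 0 XOR 0 XOR 0 XOR 0 XOR 0 XOR 0 XOR 1 XOR 1 XOR 1 XOR 1 XOR 1 XOR 0 XOR 0 XOR 0 XOR 1 XOR 0 XOR 1 XOR 1 XOR 1 XOR 1 XOR 0 XOR 1 = 0

0


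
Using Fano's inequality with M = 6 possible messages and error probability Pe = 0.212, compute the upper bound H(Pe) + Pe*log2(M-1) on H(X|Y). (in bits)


H(Pe) = -Pe*log2(Pe) - (1-Pe)*log2(1-Pe) = -0.212*log2(0.212) - 0.788*log2(0.788) = 0.474427 + 0.270861 = 0.7453. Pe*log2(M-1) = 0.212*log2(5) = 0.492249. Bound = H(Pe) + Pe*log2(M-1) = 0.474427 + 0.270861 + 0.492249 = 1.2375

1.2375 bits


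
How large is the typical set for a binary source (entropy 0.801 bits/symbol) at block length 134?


log2|A_typical| = nH = 134 * 0.801 = 107.334, so |A_typical| ~ 2^107.334 = 2.045e+32

2.045e+32


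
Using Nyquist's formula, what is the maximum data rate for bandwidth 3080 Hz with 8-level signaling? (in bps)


Rate = 2 * B * log2(M) = 2 * 3080 * 3.0 = 18480.0

18480.0 bps


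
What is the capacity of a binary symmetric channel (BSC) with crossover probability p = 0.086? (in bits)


H(p) = -p*log2(p) - (1-p)*log2(1-p) = -0.086*log2(0.086) - 0.914*log2(0.914) = 0.304399 + 0.118577 = 0.423. C = 1 - H(p) = 1 - 0.423 = 0.577

0.577 bits


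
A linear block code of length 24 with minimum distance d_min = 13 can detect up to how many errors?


Detection capability = d_min - 1 = 13 - 1 = 12

12 errors


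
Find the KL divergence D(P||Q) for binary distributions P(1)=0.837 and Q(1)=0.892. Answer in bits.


KL = p*log2(p/q) + (1-p)*log2((1-p)/(1-q)) = 0.837*log2(0.837/0.892) + 0.163*log2(0.163/0.108) = 0.0199

0.0199 bits


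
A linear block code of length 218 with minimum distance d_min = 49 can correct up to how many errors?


Correction capability = floor((d-1)/2) = floor((49-1)/2) = 24

24 errors


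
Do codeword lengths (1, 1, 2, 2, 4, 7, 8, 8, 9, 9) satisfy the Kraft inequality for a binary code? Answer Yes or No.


Kraft sum = sum(2^(-l_i)) = 1.582, need <= 1. Result: violated (a binary prefix-free code with these lengths cannot exist)

No


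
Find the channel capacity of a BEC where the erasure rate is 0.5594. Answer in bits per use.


C = 1 - epsilon = 1 - 0.5594 = 0.4406

0.4406 bits


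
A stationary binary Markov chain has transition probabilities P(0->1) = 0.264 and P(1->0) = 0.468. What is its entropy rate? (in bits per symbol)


Stationary distribution: pi_0 = p10/(p01+p10) = 0.6393, pi_1 = 0.3607. Entropy rate H' = pi_0*H(p01) + pi_1*H(p10) = 0.6393*0.8327 + 0.3607*0.997 = 0.892

0.892 bits/symbol


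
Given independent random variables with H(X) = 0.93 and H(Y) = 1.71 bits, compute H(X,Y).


For independent variables, H(X,Y) = H(X) + H(Y) = 0.93 + 1.71 = 2.64

2.64 bits


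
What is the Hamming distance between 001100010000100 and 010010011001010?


Count differing positions: . ^ ^ ^ ^ . . . ^ . . ^ ^ ^ . = 8 differences

8


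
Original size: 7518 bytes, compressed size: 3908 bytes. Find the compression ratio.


Ratio = original / compressed = 7518 / 3908 = 1.9237

1.9237


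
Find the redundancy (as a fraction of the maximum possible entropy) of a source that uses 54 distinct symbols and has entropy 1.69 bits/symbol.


H_max = log2(K) = log2(54) = 5.7549 bits/symbol. Redundancy = 1 - H/H_max = 1 - 1.69/5.7549 = 1 - 0.2937 = 0.7063

0.7063


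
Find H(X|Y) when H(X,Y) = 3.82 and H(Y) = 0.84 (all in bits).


H(X|Y) = H(X,Y) - H(Y) = 3.82 - 0.84 = 2.98

2.98 bits


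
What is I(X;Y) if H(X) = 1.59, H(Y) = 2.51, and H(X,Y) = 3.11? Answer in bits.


I(X;Y) = H(X) + H(Y) - H(X,Y) = 1.59 + 2.51 - 3.11 = 0.99

0.99 bits


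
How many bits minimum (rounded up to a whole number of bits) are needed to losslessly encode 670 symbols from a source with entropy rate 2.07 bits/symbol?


Minimum bits >= n * H = 670 * 2.07 = 1386.9, rounded up to a whole number of bits = 1387

1387 bits


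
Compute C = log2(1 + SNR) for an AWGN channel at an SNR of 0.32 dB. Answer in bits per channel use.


SNR_linear = 10^(0.32/10) = 1.0765; C = log2(1 + SNR_linear) = log2(1 + 1.0765) = 1.0541

1.0541 bits/channel use


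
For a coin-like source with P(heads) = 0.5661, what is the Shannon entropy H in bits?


H = -p*log2(p) - (1-p)*log2(1-p). -0.5661*log2(0.5661) = 0.464695; -0.4339*log2(0.4339) = 0.522661. H = 0.464695 + 0.522661 = 0.9874

0.9874 bits


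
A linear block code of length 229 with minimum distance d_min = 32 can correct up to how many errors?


Correction capability = floor((d-1)/2) = floor((32-1)/2) = 15

15 errors


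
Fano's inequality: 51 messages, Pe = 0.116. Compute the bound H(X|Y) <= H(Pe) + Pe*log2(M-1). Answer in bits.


H(Pe) = -Pe*log2(Pe) - (1-Pe)*log2(1-Pe) = -0.116*log2(0.116) - 0.884*log2(0.884) = 0.360505 + 0.157247 = 0.5178. Pe*log2(M-1) = 0.116*log2(50) = 0.654687. Bound = H(Pe) + Pe*log2(M-1) = 0.360505 + 0.157247 + 0.654687 = 1.1724

1.1724 bits


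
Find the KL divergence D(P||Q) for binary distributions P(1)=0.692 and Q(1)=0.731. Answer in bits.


KL = p*log2(p/q) + (1-p)*log2((1-p)/(1-q)) = 0.692*log2(0.692/0.731) + 0.308*log2(0.308/0.269) = 0.0054

0.0054 bits


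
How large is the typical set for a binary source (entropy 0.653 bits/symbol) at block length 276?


log2|A_typical| = nH = 276 * 0.653 = 180.228, so |A_typical| ~ 2^180.228 = 1.795e+54

1.795e+54


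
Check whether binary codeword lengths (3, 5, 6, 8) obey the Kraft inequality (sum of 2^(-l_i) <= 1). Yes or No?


Kraft sum = sum(2^(-l_i)) = 0.1758, need <= 1. Result: satisfied (a binary prefix-free code with these lengths exists)

Yes


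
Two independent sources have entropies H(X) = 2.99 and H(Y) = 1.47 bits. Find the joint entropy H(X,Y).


For independent variables, H(X,Y) = H(X) + H(Y) = 2.99 + 1.47 = 4.46

4.46 bits


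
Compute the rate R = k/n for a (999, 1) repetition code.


Rate = k/n = 1/999

1/999


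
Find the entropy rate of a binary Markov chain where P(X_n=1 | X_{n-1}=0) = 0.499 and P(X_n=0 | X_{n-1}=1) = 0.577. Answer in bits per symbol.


Stationary distribution: pi_0 = p10/(p01+p10) = 0.5362, pi_1 = 0.4638. Entropy rate H' = pi_0*H(p01) + pi_1*H(p10) = 0.5362*1.0 + 0.4638*0.9828 = 0.992

0.992 bits/symbol


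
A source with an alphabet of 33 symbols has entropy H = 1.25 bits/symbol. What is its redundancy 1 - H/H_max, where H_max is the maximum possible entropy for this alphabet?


H_max = log2(K) = log2(33) = 5.0444 bits/symbol. Redundancy = 1 - H/H_max = 1 - 1.25/5.0444 = 1 - 0.2478 = 0.7522

0.7522


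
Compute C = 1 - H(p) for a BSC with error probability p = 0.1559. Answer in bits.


H(p) = -p*log2(p) - (1-p)*log2(1-p) = -0.1559*log2(0.1559) - 0.8441*log2(0.8441) = 0.418016 + 0.206394 = 0.6244. C = 1 - H(p) = 1 - 0.6244 = 0.3756

0.3756 bits


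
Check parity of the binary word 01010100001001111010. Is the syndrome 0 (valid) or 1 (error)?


Syndrome = XOR of all bits = 0 XOR 1 XOR 0 XOR 1 XOR 0 XOR 1 XOR 0 XOR 0 XOR 0 XOR 0 XOR 1 XOR 0 XOR 0 XOR 1 XOR 1 XOR 1 XOR 1 XOR 0 XOR 1 XOR 0 = 1

1


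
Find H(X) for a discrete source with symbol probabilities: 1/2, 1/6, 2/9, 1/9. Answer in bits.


H = -sum(p_i * log2(p_i)). Terms: -(1/2)*log2(1/2) = 0.500000; -(1/6)*log2(1/6) = 0.430827; -(2/9)*log2(2/9) = 0.482206; -(1/9)*log2(1/9) = 0.352214. H = 0.500000 + 0.430827 + 0.482206 + 0.352214 = 1.7652

1.7652 bits


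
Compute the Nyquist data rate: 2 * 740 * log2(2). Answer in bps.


Rate = 2 * B * log2(M) = 2 * 740 * 1.0 = 1480.0

1480.0 bps


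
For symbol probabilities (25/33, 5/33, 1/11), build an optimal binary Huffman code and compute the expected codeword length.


Huffman construction (repeatedly merge the two least-probable nodes; each merge adds 1 bit to every symbol beneath it): 1/11 + 5/33 = 8/33; 8/33 + 25/33 = 1. Resulting codeword lengths (in the order the probabilities were given): (1, 2, 2). L_avg = sum(p_i * l_i) = 25/33*1 + 5/33*2 + 1/11*2 = 41/33 = 1.2424

1.2424 bits


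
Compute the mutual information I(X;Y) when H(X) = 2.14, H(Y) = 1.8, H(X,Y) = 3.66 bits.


I(X;Y) = H(X) + H(Y) - H(X,Y) = 2.14 + 1.8 - 3.66 = 0.28

0.28 bits


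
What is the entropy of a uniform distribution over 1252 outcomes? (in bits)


H = log2(n) = log2(1252) = 10.29

10.29 bits


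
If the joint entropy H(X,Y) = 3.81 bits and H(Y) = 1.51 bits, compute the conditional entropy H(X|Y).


H(X|Y) = H(X,Y) - H(Y) = 3.81 - 1.51 = 2.3

2.3 bits


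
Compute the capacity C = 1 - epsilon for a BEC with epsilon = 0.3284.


C = 1 - epsilon = 1 - 0.3284 = 0.6716

0.6716 bits


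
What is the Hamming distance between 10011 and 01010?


Count differing positions: ^ ^ . . ^ = 3 differences

3


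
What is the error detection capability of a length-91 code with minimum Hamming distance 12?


Detection capability = d_min - 1 = 12 - 1 = 11

11 errors


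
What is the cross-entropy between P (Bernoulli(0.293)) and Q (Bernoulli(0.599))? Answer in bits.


H(P,Q) = -p*log2(q) - (1-p)*log2(1-q). -0.293*log2(0.599) = 0.216636; -0.707*log2(0.401) = 0.932056. H(P,Q) = 0.216636 + 0.932056 = 1.1487

1.1487 bits


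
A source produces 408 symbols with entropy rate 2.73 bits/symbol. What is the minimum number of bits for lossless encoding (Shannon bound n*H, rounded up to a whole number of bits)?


Minimum bits >= n * H = 408 * 2.73 = 1113.84, rounded up to a whole number of bits = 1114

1114 bits


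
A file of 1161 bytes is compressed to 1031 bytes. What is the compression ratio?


Ratio = original / compressed = 1161 / 1031 = 1.1261

1.1261


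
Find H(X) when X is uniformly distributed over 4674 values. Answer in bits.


H = log2(n) = log2(4674) = 12.1904

12.1904 bits


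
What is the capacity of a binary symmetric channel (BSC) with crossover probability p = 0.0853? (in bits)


H(p) = -p*log2(p) - (1-p)*log2(1-p) = -0.0853*log2(0.0853) - 0.9147*log2(0.9147) = 0.302927 + 0.117657 = 0.4206. C = 1 - H(p) = 1 - 0.4206 = 0.5794

0.5794 bits


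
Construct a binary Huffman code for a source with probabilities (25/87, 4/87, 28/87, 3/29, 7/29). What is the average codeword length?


Huffman construction (repeatedly merge the two least-probable nodes; each merge adds 1 bit to every symbol beneath it): 4/87 + 3/29 = 13/87; 13/87 + 7/29 = 34/87; 25/87 + 28/87 = 53/87; 34/87 + 53/87 = 1. Resulting codeword lengths (in the order the probabilities were given): (2, 3, 2, 3, 2). L_avg = sum(p_i * l_i) = 25/87*2 + 4/87*3 + 28/87*2 + 3/29*3 + 7/29*2 = 187/87 = 2.1494

2.1494 bits


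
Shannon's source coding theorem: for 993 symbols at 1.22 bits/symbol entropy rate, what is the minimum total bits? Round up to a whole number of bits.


Minimum bits >= n * H = 993 * 1.22 = 1211.46, rounded up to a whole number of bits = 1212

1212 bits


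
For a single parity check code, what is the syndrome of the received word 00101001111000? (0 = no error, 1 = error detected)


Syndrome = XOR of all bits = 0 XOR 0 XOR 1 XOR 0 XOR 1 XOR 0 XOR 0 XOR 1 XOR 1 XOR 1 XOR 1 XOR 0 XOR 0 XOR 0 = 0

0


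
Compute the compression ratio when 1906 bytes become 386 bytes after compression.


Ratio = original / compressed = 1906 / 386 = 4.9378

4.9378


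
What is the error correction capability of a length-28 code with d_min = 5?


Correction capability = floor((d-1)/2) = floor((5-1)/2) = 2

2 errors


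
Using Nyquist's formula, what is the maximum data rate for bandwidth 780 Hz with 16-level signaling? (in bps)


Rate = 2 * B * log2(M) = 2 * 780 * 4.0 = 6240.0

6240.0 bps


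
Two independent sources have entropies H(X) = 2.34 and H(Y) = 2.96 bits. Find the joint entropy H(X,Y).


For independent variables, H(X,Y) = H(X) + H(Y) = 2.34 + 2.96 = 5.3

5.3 bits


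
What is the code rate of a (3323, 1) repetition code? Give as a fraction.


Rate = k/n = 1/3323

1/3323


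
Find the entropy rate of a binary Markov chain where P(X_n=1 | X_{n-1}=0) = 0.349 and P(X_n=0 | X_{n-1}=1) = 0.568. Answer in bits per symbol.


Stationary distribution: pi_0 = p10/(p01+p10) = 0.6194, pi_1 = 0.3806. Entropy rate H' = pi_0*H(p01) + pi_1*H(p10) = 0.6194*0.9332 + 0.3806*0.9866 = 0.9535

0.9535 bits/symbol


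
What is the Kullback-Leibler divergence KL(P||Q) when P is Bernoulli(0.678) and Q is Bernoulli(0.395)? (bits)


KL = p*log2(p/q) + (1-p)*log2((1-p)/(1-q)) = 0.678*log2(0.678/0.395) + 0.322*log2(0.322/0.605) = 0.2355

0.2355 bits


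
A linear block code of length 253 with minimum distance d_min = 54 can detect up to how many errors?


Detection capability = d_min - 1 = 54 - 1 = 53

53 errors


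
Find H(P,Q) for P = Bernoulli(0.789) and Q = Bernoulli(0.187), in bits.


H(P,Q) = -p*log2(q) - (1-p)*log2(1-q). -0.789*log2(0.187) = 1.908504; -0.211*log2(0.813) = 0.063020. H(P,Q) = 1.908504 + 0.063020 = 1.9715

1.9715 bits


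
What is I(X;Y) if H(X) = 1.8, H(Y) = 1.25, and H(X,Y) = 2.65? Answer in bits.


I(X;Y) = H(X) + H(Y) - H(X,Y) = 1.8 + 1.25 - 2.65 = 0.4

0.4 bits


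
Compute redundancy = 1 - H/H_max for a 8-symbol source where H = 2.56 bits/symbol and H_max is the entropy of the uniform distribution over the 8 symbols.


H_max = log2(K) = log2(8) = 3.0 bits/symbol. Redundancy = 1 - H/H_max = 1 - 2.56/3.0 = 1 - 0.8533 = 0.1467

0.1467


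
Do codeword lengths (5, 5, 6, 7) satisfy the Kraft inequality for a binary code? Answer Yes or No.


Kraft sum = sum(2^(-l_i)) = 0.0859, need <= 1. Result: satisfied (a binary prefix-free code with these lengths exists)

Yes


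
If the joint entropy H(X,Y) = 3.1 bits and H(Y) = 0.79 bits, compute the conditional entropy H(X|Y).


H(X|Y) = H(X,Y) - H(Y) = 3.1 - 0.79 = 2.31

2.31 bits


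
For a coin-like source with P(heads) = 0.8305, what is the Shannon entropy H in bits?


H = -p*log2(p) - (1-p)*log2(1-p). -0.8305*log2(0.8305) = 0.222531; -0.1695*log2(0.1695) = 0.434029. H = 0.222531 + 0.434029 = 0.6566

0.6566 bits


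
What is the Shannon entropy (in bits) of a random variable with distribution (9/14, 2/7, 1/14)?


H = -sum(p_i * log2(p_i)). Terms: -(9/14)*log2(9/14) = 0.409776; -(2/7)*log2(2/7) = 0.516387; -(1/14)*log2(1/14) = 0.271954. H = 0.409776 + 0.516387 + 0.271954 = 1.1981

1.1981 bits


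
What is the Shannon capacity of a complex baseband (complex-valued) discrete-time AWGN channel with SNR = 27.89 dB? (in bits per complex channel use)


SNR_linear = 10^(27.89/10) = 615.1769; C = log2(1 + SNR_linear) = log2(1 + 615.1769) = 9.2672

9.2672 bits/channel use


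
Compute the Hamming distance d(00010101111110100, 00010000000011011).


Count differing positions: . . . . . ^ . ^ ^ ^ ^ ^ . ^ ^ ^ ^ = 10 differences

10


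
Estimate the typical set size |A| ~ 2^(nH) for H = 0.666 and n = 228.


log2|A_typical| = nH = 228 * 0.666 = 151.848, so |A_typical| ~ 2^151.848 = 5.138e+45

5.138e+45


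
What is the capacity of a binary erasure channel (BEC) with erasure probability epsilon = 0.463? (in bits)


C = 1 - epsilon = 1 - 0.463 = 0.537

0.537 bits


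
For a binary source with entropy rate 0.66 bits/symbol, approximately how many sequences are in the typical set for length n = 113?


log2|A_typical| = nH = 113 * 0.66 = 74.58, so |A_typical| ~ 2^74.58 = 2.824e+22

2.824e+22


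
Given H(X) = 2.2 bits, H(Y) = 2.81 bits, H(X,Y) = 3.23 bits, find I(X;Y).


I(X;Y) = H(X) + H(Y) - H(X,Y) = 2.2 + 2.81 - 3.23 = 1.78

1.78 bits


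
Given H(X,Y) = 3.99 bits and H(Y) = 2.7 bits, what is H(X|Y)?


H(X|Y) = H(X,Y) - H(Y) = 3.99 - 2.7 = 1.29

1.29 bits


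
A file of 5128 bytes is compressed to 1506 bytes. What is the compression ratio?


Ratio = original / compressed = 5128 / 1506 = 3.405

3.405


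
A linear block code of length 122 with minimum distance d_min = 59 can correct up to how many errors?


Correction capability = floor((d-1)/2) = floor((59-1)/2) = 29

29 errors


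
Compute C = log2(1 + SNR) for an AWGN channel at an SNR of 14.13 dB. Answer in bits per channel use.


SNR_linear = 10^(14.13/10) = 25.8821; C = log2(1 + SNR_linear) = log2(1 + 25.8821) = 4.7486

4.7486 bits/channel use


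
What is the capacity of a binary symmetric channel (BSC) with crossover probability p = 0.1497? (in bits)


H(p) = -p*log2(p) - (1-p)*log2(1-p) = -0.1497*log2(0.1497) - 0.8503*log2(0.8503) = 0.410156 + 0.198933 = 0.6091. C = 1 - H(p) = 1 - 0.6091 = 0.3909

0.3909 bits


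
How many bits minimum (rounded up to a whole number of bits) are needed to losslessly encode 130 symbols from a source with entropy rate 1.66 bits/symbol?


Minimum bits >= n * H = 130 * 1.66 = 215.8, rounded up to a whole number of bits = 216

216 bits


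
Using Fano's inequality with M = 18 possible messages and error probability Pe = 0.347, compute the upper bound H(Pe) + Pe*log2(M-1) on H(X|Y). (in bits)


H(Pe) = -Pe*log2(Pe) - (1-Pe)*log2(1-Pe) = -0.347*log2(0.347) - 0.653*log2(0.653) = 0.529866 + 0.401494 = 0.9314. Pe*log2(M-1) = 0.347*log2(17) = 1.418350. Bound = H(Pe) + Pe*log2(M-1) = 0.529866 + 0.401494 + 1.418350 = 2.3497

2.3497 bits


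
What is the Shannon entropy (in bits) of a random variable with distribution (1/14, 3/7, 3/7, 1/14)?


H = -sum(p_i * log2(p_i)). Terms: -(1/14)*log2(1/14) = 0.271954; -(3/7)*log2(3/7) = 0.523882; -(3/7)*log2(3/7) = 0.523882; -(1/14)*log2(1/14) = 0.271954. H = 0.271954 + 0.523882 + 0.523882 + 0.271954 = 1.5917

1.5917 bits


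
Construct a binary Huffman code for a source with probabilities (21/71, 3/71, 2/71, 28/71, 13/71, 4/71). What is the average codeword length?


Huffman construction (repeatedly merge the two least-probable nodes; each merge adds 1 bit to every symbol beneath it): 2/71 + 3/71 = 5/71; 4/71 + 5/71 = 9/71; 9/71 + 13/71 = 22/71; 21/71 + 22/71 = 43/71; 28/71 + 43/71 = 1. Resulting codeword lengths (in the order the probabilities were given): (2, 5, 5, 1, 3, 4). L_avg = sum(p_i * l_i) = 21/71*2 + 3/71*5 + 2/71*5 + 28/71*1 + 13/71*3 + 4/71*4 = 150/71 = 2.1127

2.1127 bits


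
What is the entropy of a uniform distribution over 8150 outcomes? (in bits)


H = log2(n) = log2(8150) = 12.9926

12.9926 bits


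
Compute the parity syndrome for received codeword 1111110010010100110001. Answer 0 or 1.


Syndrome = XOR of all bits = 1 XOR 1 XOR 1 XOR 1 XOR 1 XOR 1 XOR 0 XOR 0 XOR 1 XOR 0 XOR 0 XOR 1 XOR 0 XOR 1 XOR 0 XOR 0 XOR 1 XOR 1 XOR 0 XOR 0 XOR 0 XOR 1 = 0

0


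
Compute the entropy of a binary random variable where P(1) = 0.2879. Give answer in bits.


H = -p*log2(p) - (1-p)*log2(1-p). -0.2879*log2(0.2879) = 0.517172; -0.7121*log2(0.7121) = 0.348821. H = 0.517172 + 0.348821 = 0.866

0.866 bits


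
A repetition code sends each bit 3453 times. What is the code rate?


Rate = k/n = 1/3453

1/3453


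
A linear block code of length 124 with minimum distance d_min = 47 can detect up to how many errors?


Detection capability = d_min - 1 = 47 - 1 = 46

46 errors


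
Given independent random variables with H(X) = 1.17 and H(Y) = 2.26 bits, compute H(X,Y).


For independent variables, H(X,Y) = H(X) + H(Y) = 1.17 + 2.26 = 3.43

3.43 bits


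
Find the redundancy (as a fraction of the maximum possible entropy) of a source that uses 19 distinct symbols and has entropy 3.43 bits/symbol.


H_max = log2(K) = log2(19) = 4.2479 bits/symbol. Redundancy = 1 - H/H_max = 1 - 3.43/4.2479 = 1 - 0.8075 = 0.1925

0.1925


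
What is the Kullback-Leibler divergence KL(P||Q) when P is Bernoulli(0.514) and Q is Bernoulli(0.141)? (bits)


KL = p*log2(p/q) + (1-p)*log2((1-p)/(1-q)) = 0.514*log2(0.514/0.141) + 0.486*log2(0.486/0.859) = 0.5598

0.5598 bits


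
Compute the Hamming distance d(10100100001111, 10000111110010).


Count differing positions: . . ^ . . . ^ ^ ^ ^ ^ ^ . ^ = 8 differences

8


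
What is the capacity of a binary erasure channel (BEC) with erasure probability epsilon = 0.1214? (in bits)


C = 1 - epsilon = 1 - 0.1214 = 0.8786

0.8786 bits


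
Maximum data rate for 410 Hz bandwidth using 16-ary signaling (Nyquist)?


Rate = 2 * B * log2(M) = 2 * 410 * 4.0 = 3280.0

3280.0 bps


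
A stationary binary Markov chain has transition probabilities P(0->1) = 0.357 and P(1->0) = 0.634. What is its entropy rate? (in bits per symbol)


Stationary distribution: pi_0 = p10/(p01+p10) = 0.6398, pi_1 = 0.3602. Entropy rate H' = pi_0*H(p01) + pi_1*H(p10) = 0.6398*0.9402 + 0.3602*0.9476 = 0.9428

0.9428 bits/symbol


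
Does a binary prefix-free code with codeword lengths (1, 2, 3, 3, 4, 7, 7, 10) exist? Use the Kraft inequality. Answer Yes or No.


Kraft sum = sum(2^(-l_i)) = 1.0791, need <= 1. Result: violated (a binary prefix-free code with these lengths cannot exist)

No


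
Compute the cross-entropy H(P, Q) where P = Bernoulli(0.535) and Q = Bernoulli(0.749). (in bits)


H(P,Q) = -p*log2(q) - (1-p)*log2(1-q). -0.535*log2(0.749) = 0.223075; -0.465*log2(0.251) = 0.927322. H(P,Q) = 0.223075 + 0.927322 = 1.1504

1.1504 bits


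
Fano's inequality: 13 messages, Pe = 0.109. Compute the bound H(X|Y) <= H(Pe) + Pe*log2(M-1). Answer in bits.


H(Pe) = -Pe*log2(Pe) - (1-Pe)*log2(1-Pe) = -0.109*log2(0.109) - 0.891*log2(0.891) = 0.348538 + 0.148354 = 0.4969. Pe*log2(M-1) = 0.109*log2(12) = 0.390761. Bound = H(Pe) + Pe*log2(M-1) = 0.348538 + 0.148354 + 0.390761 = 0.8877

0.8877 bits


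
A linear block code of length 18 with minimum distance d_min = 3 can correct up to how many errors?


Correction capability = floor((d-1)/2) = floor((3-1)/2) = 1

1 errors


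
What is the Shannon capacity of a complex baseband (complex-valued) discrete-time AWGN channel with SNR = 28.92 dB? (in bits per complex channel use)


SNR_linear = 10^(28.92/10) = 779.8301; C = log2(1 + SNR_linear) = log2(1 + 779.8301) = 9.6089

9.6089 bits/channel use


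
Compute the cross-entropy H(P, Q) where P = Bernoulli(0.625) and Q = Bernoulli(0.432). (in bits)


H(P,Q) = -p*log2(q) - (1-p)*log2(1-q). -0.625*log2(0.432) = 0.756810; -0.375*log2(0.568) = 0.306014. H(P,Q) = 0.756810 + 0.306014 = 1.0628

1.0628 bits


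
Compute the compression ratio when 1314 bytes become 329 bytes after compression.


Ratio = original / compressed = 1314 / 329 = 3.9939

3.9939


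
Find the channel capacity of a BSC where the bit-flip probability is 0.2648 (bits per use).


H(p) = -p*log2(p) - (1-p)*log2(1-p) = -0.2648*log2(0.2648) - 0.7352*log2(0.7352) = 0.507628 + 0.326275 = 0.8339. C = 1 - H(p) = 1 - 0.8339 = 0.1661

0.1661 bits


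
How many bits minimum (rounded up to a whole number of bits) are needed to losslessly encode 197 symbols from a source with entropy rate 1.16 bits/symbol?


Minimum bits >= n * H = 197 * 1.16 = 228.52, rounded up to a whole number of bits = 229

229 bits


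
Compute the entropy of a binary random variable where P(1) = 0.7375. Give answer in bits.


H = -p*log2(p) - (1-p)*log2(1-p). -0.7375*log2(0.7375) = 0.323973; -0.2625*log2(0.2625) = 0.506523. H = 0.323973 + 0.506523 = 0.8305

0.8305 bits


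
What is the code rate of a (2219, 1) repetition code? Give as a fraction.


Rate = k/n = 1/2219

1/2219


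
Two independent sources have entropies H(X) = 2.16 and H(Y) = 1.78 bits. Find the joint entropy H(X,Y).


For independent variables, H(X,Y) = H(X) + H(Y) = 2.16 + 1.78 = 3.94

3.94 bits


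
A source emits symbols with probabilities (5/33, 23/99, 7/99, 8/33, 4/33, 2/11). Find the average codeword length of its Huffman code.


Huffman construction (repeatedly merge the two least-probable nodes; each merge adds 1 bit to every symbol beneath it): 7/99 + 4/33 = 19/99; 5/33 + 2/11 = 1/3; 19/99 + 23/99 = 14/33; 8/33 + 1/3 = 19/33; 14/33 + 19/33 = 1. Resulting codeword lengths (in the order the probabilities were given): (3, 2, 3, 2, 3, 3). L_avg = sum(p_i * l_i) = 5/33*3 + 23/99*2 + 7/99*3 + 8/33*2 + 4/33*3 + 2/11*3 = 250/99 = 2.5253

2.5253 bits


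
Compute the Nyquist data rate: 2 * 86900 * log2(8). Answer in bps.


Rate = 2 * B * log2(M) = 2 * 86900 * 3.0 = 521400.0

521400.0 bps


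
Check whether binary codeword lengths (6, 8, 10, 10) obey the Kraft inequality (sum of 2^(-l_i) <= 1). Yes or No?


Kraft sum = sum(2^(-l_i)) = 0.0215, need <= 1. Result: satisfied (a binary prefix-free code with these lengths exists)

Yes


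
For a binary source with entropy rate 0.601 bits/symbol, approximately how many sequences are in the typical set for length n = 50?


log2|A_typical| = nH = 50 * 0.601 = 30.05, so |A_typical| ~ 2^30.05 = 1.112e+09

1.112e+09


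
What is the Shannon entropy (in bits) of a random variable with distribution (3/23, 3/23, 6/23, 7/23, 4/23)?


H = -sum(p_i * log2(p_i)). Terms: -(3/23)*log2(3/23) = 0.383296; -(3/23)*log2(3/23) = 0.383296; -(6/23)*log2(6/23) = 0.505722; -(7/23)*log2(7/23) = 0.522324; -(4/23)*log2(4/23) = 0.438880. H = 0.383296 + 0.383296 + 0.505722 + 0.522324 + 0.438880 = 2.2335

2.2335 bits


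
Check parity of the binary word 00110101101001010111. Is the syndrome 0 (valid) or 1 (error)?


Syndrome = XOR of all bits = 0 XOR 0 XOR 1 XOR 1 XOR 0 XOR 1 XOR 0 XOR 1 XOR 1 XOR 0 XOR 1 XOR 0 XOR 0 XOR 1 XOR 0 XOR 1 XOR 0 XOR 1 XOR 1 XOR 1 = 1

1


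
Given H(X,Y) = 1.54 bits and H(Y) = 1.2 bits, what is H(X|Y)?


H(X|Y) = H(X,Y) - H(Y) = 1.54 - 1.2 = 0.34

0.34 bits


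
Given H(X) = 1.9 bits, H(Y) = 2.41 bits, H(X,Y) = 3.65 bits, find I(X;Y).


I(X;Y) = H(X) + H(Y) - H(X,Y) = 1.9 + 2.41 - 3.65 = 0.66

0.66 bits


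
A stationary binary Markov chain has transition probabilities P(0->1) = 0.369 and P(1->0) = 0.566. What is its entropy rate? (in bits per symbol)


Stationary distribution: pi_0 = p10/(p01+p10) = 0.6053, pi_1 = 0.3947. Entropy rate H' = pi_0*H(p01) + pi_1*H(p10) = 0.6053*0.9499 + 0.3947*0.9874 = 0.9647

0.9647 bits/symbol


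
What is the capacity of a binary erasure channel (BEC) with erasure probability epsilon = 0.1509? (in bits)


C = 1 - epsilon = 1 - 0.1509 = 0.8491

0.8491 bits


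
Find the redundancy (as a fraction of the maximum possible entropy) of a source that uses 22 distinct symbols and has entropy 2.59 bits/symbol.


H_max = log2(K) = log2(22) = 4.4594 bits/symbol. Redundancy = 1 - H/H_max = 1 - 2.59/4.4594 = 1 - 0.5808 = 0.4192

0.4192


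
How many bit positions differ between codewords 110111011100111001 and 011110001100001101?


Count differing positions: ^ . ^ . . ^ . ^ . . . . ^ ^ . ^ . . = 7 differences

7


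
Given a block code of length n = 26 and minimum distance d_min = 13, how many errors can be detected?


Detection capability = d_min - 1 = 13 - 1 = 12

12 errors


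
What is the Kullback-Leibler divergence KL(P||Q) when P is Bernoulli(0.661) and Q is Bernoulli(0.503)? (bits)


KL = p*log2(p/q) + (1-p)*log2((1-p)/(1-q)) = 0.661*log2(0.661/0.503) + 0.339*log2(0.339/0.497) = 0.0734

0.0734 bits


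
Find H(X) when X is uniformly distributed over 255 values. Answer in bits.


H = log2(n) = log2(255) = 7.9944

7.9944 bits


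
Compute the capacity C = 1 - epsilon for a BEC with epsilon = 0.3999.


C = 1 - epsilon = 1 - 0.3999 = 0.6001

0.6001 bits


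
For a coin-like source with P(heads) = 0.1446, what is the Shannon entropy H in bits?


H = -p*log2(p) - (1-p)*log2(1-p). -0.1446*log2(0.1446) = 0.403414; -0.8554*log2(0.8554) = 0.192746. H = 0.403414 + 0.192746 = 0.5962

0.5962 bits


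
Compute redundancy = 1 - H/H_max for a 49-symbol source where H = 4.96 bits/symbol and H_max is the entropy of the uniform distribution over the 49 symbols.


H_max = log2(K) = log2(49) = 5.6147 bits/symbol. Redundancy = 1 - H/H_max = 1 - 4.96/5.6147 = 1 - 0.8834 = 0.1166

0.1166


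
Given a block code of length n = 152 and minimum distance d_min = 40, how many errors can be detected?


Detection capability = d_min - 1 = 40 - 1 = 39

39 errors


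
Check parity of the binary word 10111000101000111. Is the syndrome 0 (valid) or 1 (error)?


Syndrome = XOR of all bits = 1 XOR 0 XOR 1 XOR 1 XOR 1 XOR 0 XOR 0 XOR 0 XOR 1 XOR 0 XOR 1 XOR 0 XOR 0 XOR 0 XOR 1 XOR 1 XOR 1 = 1

1


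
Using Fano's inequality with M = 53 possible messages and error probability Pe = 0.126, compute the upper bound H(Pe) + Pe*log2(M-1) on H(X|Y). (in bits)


H(Pe) = -Pe*log2(Pe) - (1-Pe)*log2(1-Pe) = -0.126*log2(0.126) - 0.874*log2(0.874) = 0.376552 + 0.169814 = 0.5464. Pe*log2(M-1) = 0.126*log2(52) = 0.718255. Bound = H(Pe) + Pe*log2(M-1) = 0.376552 + 0.169814 + 0.718255 = 1.2646

1.2646 bits


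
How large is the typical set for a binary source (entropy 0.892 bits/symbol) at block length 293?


log2|A_typical| = nH = 293 * 0.892 = 261.356, so |A_typical| ~ 2^261.356 = 4.742e+78

4.742e+78


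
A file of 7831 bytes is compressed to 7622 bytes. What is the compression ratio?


Ratio = original / compressed = 7831 / 7622 = 1.0274

1.0274


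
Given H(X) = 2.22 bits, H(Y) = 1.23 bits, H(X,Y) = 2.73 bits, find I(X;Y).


I(X;Y) = H(X) + H(Y) - H(X,Y) = 2.22 + 1.23 - 2.73 = 0.72

0.72 bits


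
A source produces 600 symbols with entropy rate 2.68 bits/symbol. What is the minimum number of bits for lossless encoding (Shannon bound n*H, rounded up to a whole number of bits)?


Minimum bits >= n * H = 600 * 2.68 = 1608.0, rounded up to a whole number of bits = 1608

1608 bits


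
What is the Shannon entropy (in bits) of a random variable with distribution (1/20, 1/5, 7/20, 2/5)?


H = -sum(p_i * log2(p_i)). Terms: -(1/20)*log2(1/20) = 0.216096; -(1/5)*log2(1/5) = 0.464386; -(7/20)*log2(7/20) = 0.530101; -(2/5)*log2(2/5) = 0.528771. H = 0.216096 + 0.464386 + 0.530101 + 0.528771 = 1.7394

1.7394 bits


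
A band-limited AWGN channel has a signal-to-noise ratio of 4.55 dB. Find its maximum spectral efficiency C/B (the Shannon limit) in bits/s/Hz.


SNR_linear = 10^(4.55/10) = 2.851; C/B = log2(1 + SNR_linear) = log2(1 + 2.851) = 1.9452

1.9452 bits/s/Hz


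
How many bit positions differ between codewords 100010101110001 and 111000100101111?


Count differing positions: . ^ ^ . ^ . . . ^ . ^ ^ ^ ^ . = 8 differences

8


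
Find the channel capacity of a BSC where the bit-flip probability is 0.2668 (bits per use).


H(p) = -p*log2(p) - (1-p)*log2(1-p) = -0.2668*log2(0.2668) - 0.7332*log2(0.7332) = 0.508566 + 0.328269 = 0.8368. C = 1 - H(p) = 1 - 0.8368 = 0.1632

0.1632 bits


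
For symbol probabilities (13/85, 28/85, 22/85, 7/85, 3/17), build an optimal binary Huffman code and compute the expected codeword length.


Huffman construction (repeatedly merge the two least-probable nodes; each merge adds 1 bit to every symbol beneath it): 7/85 + 13/85 = 4/17; 3/17 + 4/17 = 7/17; 22/85 + 28/85 = 10/17; 7/17 + 10/17 = 1. Resulting codeword lengths (in the order the probabilities were given): (3, 2, 2, 3, 2). L_avg = sum(p_i * l_i) = 13/85*3 + 28/85*2 + 22/85*2 + 7/85*3 + 3/17*2 = 38/17 = 2.2353

2.2353 bits


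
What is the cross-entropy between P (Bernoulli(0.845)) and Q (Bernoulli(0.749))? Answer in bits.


H(P,Q) = -p*log2(q) - (1-p)*log2(1-q). -0.845*log2(0.749) = 0.352333; -0.155*log2(0.251) = 0.309107. H(P,Q) = 0.352333 + 0.309107 = 0.6614

0.6614 bits


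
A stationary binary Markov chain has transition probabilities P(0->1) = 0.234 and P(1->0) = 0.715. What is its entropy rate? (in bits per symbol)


Stationary distribution: pi_0 = p10/(p01+p10) = 0.7534, pi_1 = 0.2466. Entropy rate H' = pi_0*H(p01) + pi_1*H(p10) = 0.7534*0.7849 + 0.2466*0.8622 = 0.804

0.804 bits/symbol


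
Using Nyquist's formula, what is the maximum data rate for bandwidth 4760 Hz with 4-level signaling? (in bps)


Rate = 2 * B * log2(M) = 2 * 4760 * 2.0 = 19040.0

19040.0 bps


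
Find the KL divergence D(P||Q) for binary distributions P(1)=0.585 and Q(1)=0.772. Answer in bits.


KL = p*log2(p/q) + (1-p)*log2((1-p)/(1-q)) = 0.585*log2(0.585/0.772) + 0.415*log2(0.415/0.228) = 0.1245

0.1245 bits


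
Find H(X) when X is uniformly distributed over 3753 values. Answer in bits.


H = log2(n) = log2(3753) = 11.8738

11.8738 bits


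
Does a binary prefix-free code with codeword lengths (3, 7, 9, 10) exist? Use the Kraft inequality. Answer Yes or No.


Kraft sum = sum(2^(-l_i)) = 0.1357, need <= 1. Result: satisfied (a binary prefix-free code with these lengths exists)

Yes


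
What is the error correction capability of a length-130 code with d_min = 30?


Correction capability = floor((d-1)/2) = floor((30-1)/2) = 14

14 errors


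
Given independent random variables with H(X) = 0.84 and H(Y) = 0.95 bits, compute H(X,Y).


For independent variables, H(X,Y) = H(X) + H(Y) = 0.84 + 0.95 = 1.79

1.79 bits


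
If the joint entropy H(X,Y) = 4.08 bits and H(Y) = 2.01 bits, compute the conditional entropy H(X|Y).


H(X|Y) = H(X,Y) - H(Y) = 4.08 - 2.01 = 2.07

2.07 bits


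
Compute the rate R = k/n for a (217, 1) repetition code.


Rate = k/n = 1/217

1/217


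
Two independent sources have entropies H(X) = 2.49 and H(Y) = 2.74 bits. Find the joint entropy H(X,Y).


For independent variables, H(X,Y) = H(X) + H(Y) = 2.49 + 2.74 = 5.23

5.23 bits


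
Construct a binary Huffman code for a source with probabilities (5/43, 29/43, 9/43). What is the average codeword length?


Huffman construction (repeatedly merge the two least-probable nodes; each merge adds 1 bit to every symbol beneath it): 5/43 + 9/43 = 14/43; 14/43 + 29/43 = 1. Resulting codeword lengths (in the order the probabilities were given): (2, 1, 2). L_avg = sum(p_i * l_i) = 5/43*2 + 29/43*1 + 9/43*2 = 57/43 = 1.3256

1.3256 bits


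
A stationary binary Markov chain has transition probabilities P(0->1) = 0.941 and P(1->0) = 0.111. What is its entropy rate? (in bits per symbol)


Stationary distribution: pi_0 = p10/(p01+p10) = 0.1055, pi_1 = 0.8945. Entropy rate H' = pi_0*H(p01) + pi_1*H(p10) = 0.1055*0.3235 + 0.8945*0.5029 = 0.484

0.484 bits/symbol


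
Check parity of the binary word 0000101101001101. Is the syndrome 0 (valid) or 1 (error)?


Syndrome = XOR of all bits = 0 XOR 0 XOR 0 XOR 0 XOR 1 XOR 0 XOR 1 XOR 1 XOR 0 XOR 1 XOR 0 XOR 0 XOR 1 XOR 1 XOR 0 XOR 1 = 1

1


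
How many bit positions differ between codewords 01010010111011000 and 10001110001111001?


Count differing positions: ^ ^ . ^ ^ ^ . . ^ ^ . ^ . . . . ^ = 9 differences

9


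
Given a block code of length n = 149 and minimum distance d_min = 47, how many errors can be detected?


Detection capability = d_min - 1 = 47 - 1 = 46

46 errors


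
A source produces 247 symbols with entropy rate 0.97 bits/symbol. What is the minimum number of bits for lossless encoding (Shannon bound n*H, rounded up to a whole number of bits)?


Minimum bits >= n * H = 247 * 0.97 = 239.59, rounded up to a whole number of bits = 240

240 bits


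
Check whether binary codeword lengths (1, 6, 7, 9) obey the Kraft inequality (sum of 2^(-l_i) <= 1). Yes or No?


Kraft sum = sum(2^(-l_i)) = 0.5254, need <= 1. Result: satisfied (a binary prefix-free code with these lengths exists)

Yes
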